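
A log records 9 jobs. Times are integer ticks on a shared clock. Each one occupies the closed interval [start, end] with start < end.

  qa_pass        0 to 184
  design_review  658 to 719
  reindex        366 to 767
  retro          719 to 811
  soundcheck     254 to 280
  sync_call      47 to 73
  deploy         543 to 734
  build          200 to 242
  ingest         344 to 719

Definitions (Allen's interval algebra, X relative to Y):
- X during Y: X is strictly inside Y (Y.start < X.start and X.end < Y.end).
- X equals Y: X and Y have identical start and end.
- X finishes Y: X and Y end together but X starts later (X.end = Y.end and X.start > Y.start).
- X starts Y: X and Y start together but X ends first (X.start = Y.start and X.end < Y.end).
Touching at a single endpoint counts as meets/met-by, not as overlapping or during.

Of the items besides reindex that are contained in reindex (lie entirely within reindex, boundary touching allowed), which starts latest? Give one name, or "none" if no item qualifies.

Target reindex = [366, 767].
build [200, 242] → before → excluded.
deploy [543, 734] → during → candidate.
design_review [658, 719] → during → candidate.
ingest [344, 719] → overlaps → excluded.
qa_pass [0, 184] → before → excluded.
retro [719, 811] → overlapped-by → excluded.
soundcheck [254, 280] → before → excluded.
sync_call [47, 73] → before → excluded.
Among candidates, latest start is 658 → design_review.

design_review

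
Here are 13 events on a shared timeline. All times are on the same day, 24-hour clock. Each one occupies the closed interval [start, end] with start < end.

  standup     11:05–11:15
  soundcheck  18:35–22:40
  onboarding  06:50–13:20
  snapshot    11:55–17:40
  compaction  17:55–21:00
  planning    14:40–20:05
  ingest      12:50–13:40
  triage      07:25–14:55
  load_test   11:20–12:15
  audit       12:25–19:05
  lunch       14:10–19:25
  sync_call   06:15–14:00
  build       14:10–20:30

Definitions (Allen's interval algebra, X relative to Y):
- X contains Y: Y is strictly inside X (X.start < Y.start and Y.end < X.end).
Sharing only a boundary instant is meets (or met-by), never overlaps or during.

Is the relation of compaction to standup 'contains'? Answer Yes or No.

compaction = [17:55, 21:00], standup = [11:05, 11:15].
Actual relation of compaction to standup: after.
Asked whether 'contains' holds → No.

No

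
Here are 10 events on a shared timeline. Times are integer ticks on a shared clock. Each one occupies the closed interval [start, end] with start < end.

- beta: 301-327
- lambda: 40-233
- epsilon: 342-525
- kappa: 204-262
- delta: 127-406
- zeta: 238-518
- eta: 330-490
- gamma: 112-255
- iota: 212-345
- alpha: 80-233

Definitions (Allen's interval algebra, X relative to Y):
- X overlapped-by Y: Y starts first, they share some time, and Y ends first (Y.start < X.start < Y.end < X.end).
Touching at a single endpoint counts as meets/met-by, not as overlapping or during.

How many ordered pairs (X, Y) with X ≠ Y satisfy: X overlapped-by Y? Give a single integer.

22

Checking all 90 ordered pairs for relation 'overlapped-by'; matching pairs in alphabetical order:
(delta, alpha): delta overlapped-by alpha ✓
(delta, gamma): delta overlapped-by gamma ✓
(delta, lambda): delta overlapped-by lambda ✓
(epsilon, delta): epsilon overlapped-by delta ✓
(epsilon, eta): epsilon overlapped-by eta ✓
(epsilon, iota): epsilon overlapped-by iota ✓
(epsilon, zeta): epsilon overlapped-by zeta ✓
(eta, delta): eta overlapped-by delta ✓
(eta, iota): eta overlapped-by iota ✓
(gamma, alpha): gamma overlapped-by alpha ✓
(gamma, lambda): gamma overlapped-by lambda ✓
(iota, alpha): iota overlapped-by alpha ✓
(iota, gamma): iota overlapped-by gamma ✓
(iota, kappa): iota overlapped-by kappa ✓
(iota, lambda): iota overlapped-by lambda ✓
(kappa, alpha): kappa overlapped-by alpha ✓
(kappa, gamma): kappa overlapped-by gamma ✓
(kappa, lambda): kappa overlapped-by lambda ✓
(zeta, delta): zeta overlapped-by delta ✓
(zeta, gamma): zeta overlapped-by gamma ✓
(zeta, iota): zeta overlapped-by iota ✓
(zeta, kappa): zeta overlapped-by kappa ✓
Count: 22.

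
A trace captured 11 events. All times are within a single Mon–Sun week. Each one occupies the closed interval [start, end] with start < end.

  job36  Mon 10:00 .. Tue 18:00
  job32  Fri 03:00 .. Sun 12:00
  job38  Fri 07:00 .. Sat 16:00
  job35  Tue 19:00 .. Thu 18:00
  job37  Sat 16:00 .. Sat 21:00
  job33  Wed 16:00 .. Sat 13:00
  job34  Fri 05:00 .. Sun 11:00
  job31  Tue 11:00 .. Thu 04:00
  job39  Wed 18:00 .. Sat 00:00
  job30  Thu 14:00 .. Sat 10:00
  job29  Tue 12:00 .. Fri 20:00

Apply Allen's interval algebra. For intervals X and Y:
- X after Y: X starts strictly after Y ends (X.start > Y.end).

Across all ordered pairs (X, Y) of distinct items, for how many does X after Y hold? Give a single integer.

Checking all 110 ordered pairs for relation 'after'; matching pairs in alphabetical order:
(job30, job31): job30 after job31 ✓
(job30, job36): job30 after job36 ✓
(job32, job31): job32 after job31 ✓
(job32, job35): job32 after job35 ✓
(job32, job36): job32 after job36 ✓
(job33, job36): job33 after job36 ✓
(job34, job31): job34 after job31 ✓
(job34, job35): job34 after job35 ✓
(job34, job36): job34 after job36 ✓
(job35, job36): job35 after job36 ✓
(job37, job29): job37 after job29 ✓
(job37, job30): job37 after job30 ✓
(job37, job31): job37 after job31 ✓
(job37, job33): job37 after job33 ✓
(job37, job35): job37 after job35 ✓
(job37, job36): job37 after job36 ✓
(job37, job39): job37 after job39 ✓
(job38, job31): job38 after job31 ✓
(job38, job35): job38 after job35 ✓
(job38, job36): job38 after job36 ✓
(job39, job36): job39 after job36 ✓
Count: 21.

21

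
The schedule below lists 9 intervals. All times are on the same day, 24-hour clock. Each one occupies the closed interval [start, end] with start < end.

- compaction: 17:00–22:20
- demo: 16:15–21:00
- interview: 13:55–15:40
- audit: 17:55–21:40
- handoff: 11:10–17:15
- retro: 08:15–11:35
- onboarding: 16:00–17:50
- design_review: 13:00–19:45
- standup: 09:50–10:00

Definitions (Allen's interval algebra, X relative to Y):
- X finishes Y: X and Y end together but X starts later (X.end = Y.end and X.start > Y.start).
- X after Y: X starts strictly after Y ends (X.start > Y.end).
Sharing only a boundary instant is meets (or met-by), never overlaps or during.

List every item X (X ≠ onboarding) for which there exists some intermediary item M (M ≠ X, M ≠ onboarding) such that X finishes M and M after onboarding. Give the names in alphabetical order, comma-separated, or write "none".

none

Target onboarding = [16:00, 17:50].
Intermediaries M with M after onboarding: audit.
Via audit — items with X finishes audit: none.
Union: none.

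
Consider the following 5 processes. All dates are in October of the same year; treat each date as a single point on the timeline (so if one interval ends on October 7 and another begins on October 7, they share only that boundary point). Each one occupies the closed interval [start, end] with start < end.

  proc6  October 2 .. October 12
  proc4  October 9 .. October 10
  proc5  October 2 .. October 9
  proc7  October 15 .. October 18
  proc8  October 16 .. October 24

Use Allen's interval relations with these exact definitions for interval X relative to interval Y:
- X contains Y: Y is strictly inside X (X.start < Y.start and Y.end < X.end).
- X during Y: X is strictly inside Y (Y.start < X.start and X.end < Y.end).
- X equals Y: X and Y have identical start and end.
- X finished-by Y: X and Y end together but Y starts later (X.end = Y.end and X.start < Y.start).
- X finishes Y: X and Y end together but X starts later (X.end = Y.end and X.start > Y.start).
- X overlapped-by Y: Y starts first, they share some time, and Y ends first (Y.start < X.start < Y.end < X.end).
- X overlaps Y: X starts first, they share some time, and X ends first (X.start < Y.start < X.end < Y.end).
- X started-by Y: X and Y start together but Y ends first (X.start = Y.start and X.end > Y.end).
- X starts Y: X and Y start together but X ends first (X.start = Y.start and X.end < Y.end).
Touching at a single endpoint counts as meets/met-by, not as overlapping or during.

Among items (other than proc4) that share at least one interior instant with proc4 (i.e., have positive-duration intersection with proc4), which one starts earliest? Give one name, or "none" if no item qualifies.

Target proc4 = [October 9, October 10].
proc5 [October 2, October 9] → meets → excluded.
proc6 [October 2, October 12] → contains → candidate.
proc7 [October 15, October 18] → after → excluded.
proc8 [October 16, October 24] → after → excluded.
Among candidates, earliest start is October 2 → proc6.

proc6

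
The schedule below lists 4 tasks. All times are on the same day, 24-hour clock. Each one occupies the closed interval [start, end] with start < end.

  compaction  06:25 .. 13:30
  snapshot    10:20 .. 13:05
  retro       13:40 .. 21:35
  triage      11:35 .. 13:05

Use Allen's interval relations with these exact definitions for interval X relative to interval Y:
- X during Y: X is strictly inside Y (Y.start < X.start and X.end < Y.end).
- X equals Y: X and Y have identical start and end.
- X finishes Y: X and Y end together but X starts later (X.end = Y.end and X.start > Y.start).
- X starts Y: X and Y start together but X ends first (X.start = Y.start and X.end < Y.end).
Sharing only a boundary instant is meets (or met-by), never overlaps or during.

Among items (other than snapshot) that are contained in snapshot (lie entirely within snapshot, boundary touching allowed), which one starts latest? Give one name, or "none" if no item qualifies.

triage

Target snapshot = [10:20, 13:05].
compaction [06:25, 13:30] → contains → excluded.
retro [13:40, 21:35] → after → excluded.
triage [11:35, 13:05] → finishes → candidate.
Among candidates, latest start is 11:35 → triage.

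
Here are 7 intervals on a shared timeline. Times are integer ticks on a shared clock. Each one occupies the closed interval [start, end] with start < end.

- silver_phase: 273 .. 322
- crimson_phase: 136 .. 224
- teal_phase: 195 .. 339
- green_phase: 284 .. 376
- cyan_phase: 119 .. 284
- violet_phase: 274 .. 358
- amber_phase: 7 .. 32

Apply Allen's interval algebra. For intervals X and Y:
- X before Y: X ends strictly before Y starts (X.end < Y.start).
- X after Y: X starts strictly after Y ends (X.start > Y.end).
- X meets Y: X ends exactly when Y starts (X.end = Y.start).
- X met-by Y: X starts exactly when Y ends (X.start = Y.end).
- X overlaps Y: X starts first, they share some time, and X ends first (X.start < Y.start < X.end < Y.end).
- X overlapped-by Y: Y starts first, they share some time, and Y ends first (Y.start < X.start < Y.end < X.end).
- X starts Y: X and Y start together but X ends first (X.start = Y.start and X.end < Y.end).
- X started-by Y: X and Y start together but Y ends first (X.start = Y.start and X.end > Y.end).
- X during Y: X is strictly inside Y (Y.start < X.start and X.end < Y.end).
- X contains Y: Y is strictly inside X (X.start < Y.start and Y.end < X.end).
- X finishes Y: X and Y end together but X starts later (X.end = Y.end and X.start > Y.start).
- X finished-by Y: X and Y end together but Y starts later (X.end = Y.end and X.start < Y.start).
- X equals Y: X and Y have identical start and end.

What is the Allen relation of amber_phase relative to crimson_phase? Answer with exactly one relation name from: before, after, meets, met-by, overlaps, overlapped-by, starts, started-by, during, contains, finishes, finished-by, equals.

amber_phase = [7, 32]; crimson_phase = [136, 224].
Compare endpoints: amber_phase.start < crimson_phase.start, amber_phase.start < crimson_phase.end, amber_phase.end < crimson_phase.start, amber_phase.end < crimson_phase.end.
That pattern is 'before'.

before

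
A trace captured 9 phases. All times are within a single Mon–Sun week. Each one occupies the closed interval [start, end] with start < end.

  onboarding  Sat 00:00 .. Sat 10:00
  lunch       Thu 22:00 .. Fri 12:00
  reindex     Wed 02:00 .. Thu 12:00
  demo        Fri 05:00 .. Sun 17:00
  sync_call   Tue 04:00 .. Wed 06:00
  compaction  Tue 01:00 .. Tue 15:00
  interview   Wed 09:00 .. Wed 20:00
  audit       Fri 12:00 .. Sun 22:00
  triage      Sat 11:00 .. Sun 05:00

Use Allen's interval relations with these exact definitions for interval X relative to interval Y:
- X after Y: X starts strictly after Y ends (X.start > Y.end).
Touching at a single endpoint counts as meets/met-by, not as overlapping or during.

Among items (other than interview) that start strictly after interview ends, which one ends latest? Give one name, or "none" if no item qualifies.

audit

Target interview = [Wed 09:00, Wed 20:00].
audit [Fri 12:00, Sun 22:00] → after → candidate.
compaction [Tue 01:00, Tue 15:00] → before → excluded.
demo [Fri 05:00, Sun 17:00] → after → candidate.
lunch [Thu 22:00, Fri 12:00] → after → candidate.
onboarding [Sat 00:00, Sat 10:00] → after → candidate.
reindex [Wed 02:00, Thu 12:00] → contains → excluded.
sync_call [Tue 04:00, Wed 06:00] → before → excluded.
triage [Sat 11:00, Sun 05:00] → after → candidate.
Among candidates, latest end is Sun 22:00 → audit.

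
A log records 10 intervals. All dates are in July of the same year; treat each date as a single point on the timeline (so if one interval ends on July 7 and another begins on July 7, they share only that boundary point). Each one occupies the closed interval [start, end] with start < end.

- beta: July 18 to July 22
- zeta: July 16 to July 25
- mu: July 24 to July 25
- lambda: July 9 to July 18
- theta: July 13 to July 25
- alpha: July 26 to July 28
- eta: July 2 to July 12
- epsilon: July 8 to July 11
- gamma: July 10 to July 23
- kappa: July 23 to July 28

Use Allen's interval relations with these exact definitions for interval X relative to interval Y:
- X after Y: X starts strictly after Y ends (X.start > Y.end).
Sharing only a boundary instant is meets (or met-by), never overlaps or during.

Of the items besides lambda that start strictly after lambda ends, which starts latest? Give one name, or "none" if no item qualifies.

Target lambda = [July 9, July 18].
alpha [July 26, July 28] → after → candidate.
beta [July 18, July 22] → met-by → excluded.
epsilon [July 8, July 11] → overlaps → excluded.
eta [July 2, July 12] → overlaps → excluded.
gamma [July 10, July 23] → overlapped-by → excluded.
kappa [July 23, July 28] → after → candidate.
mu [July 24, July 25] → after → candidate.
theta [July 13, July 25] → overlapped-by → excluded.
zeta [July 16, July 25] → overlapped-by → excluded.
Among candidates, latest start is July 26 → alpha.

alpha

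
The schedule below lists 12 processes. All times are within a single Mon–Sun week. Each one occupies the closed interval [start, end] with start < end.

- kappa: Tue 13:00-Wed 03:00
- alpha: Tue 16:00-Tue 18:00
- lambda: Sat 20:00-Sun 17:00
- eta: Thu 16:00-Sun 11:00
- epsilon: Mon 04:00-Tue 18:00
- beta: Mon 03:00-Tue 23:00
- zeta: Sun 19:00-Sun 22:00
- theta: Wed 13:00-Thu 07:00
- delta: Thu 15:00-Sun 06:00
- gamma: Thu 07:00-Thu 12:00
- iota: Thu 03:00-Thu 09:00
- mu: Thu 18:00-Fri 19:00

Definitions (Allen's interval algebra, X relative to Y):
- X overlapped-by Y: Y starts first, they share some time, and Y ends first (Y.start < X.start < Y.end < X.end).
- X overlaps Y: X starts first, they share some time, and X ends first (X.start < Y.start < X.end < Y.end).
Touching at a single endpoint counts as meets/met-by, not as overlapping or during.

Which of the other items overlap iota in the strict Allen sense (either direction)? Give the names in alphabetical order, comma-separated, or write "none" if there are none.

Target iota = [Thu 03:00, Thu 09:00].
alpha [Tue 16:00, Tue 18:00] → before → no.
beta [Mon 03:00, Tue 23:00] → before → no.
delta [Thu 15:00, Sun 06:00] → after → no.
epsilon [Mon 04:00, Tue 18:00] → before → no.
eta [Thu 16:00, Sun 11:00] → after → no.
gamma [Thu 07:00, Thu 12:00] → overlapped-by → yes.
kappa [Tue 13:00, Wed 03:00] → before → no.
lambda [Sat 20:00, Sun 17:00] → after → no.
mu [Thu 18:00, Fri 19:00] → after → no.
theta [Wed 13:00, Thu 07:00] → overlaps → yes.
zeta [Sun 19:00, Sun 22:00] → after → no.
Result: gamma, theta.

gamma, theta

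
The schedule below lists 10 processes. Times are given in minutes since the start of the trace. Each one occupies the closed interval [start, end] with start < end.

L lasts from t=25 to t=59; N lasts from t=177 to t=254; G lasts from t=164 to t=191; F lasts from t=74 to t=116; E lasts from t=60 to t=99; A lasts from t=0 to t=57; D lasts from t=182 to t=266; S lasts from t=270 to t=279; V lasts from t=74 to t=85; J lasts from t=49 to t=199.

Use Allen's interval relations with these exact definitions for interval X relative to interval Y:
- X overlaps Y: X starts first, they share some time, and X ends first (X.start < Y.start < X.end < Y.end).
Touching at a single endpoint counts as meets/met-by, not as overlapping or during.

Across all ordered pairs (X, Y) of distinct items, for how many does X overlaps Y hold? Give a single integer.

Checking all 90 ordered pairs for relation 'overlaps'; matching pairs in alphabetical order:
(A, J): A overlaps J ✓
(A, L): A overlaps L ✓
(E, F): E overlaps F ✓
(G, D): G overlaps D ✓
(G, N): G overlaps N ✓
(J, D): J overlaps D ✓
(J, N): J overlaps N ✓
(L, J): L overlaps J ✓
(N, D): N overlaps D ✓
Count: 9.

9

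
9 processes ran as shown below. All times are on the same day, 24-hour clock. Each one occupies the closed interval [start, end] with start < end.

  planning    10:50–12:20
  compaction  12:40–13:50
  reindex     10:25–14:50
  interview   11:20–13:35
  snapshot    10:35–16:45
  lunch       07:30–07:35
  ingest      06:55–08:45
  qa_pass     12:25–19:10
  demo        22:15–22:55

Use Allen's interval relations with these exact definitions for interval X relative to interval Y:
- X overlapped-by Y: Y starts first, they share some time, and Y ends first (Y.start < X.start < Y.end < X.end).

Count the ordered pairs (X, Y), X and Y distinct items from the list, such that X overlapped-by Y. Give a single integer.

6

Checking all 72 ordered pairs for relation 'overlapped-by'; matching pairs in alphabetical order:
(compaction, interview): compaction overlapped-by interview ✓
(interview, planning): interview overlapped-by planning ✓
(qa_pass, interview): qa_pass overlapped-by interview ✓
(qa_pass, reindex): qa_pass overlapped-by reindex ✓
(qa_pass, snapshot): qa_pass overlapped-by snapshot ✓
(snapshot, reindex): snapshot overlapped-by reindex ✓
Count: 6.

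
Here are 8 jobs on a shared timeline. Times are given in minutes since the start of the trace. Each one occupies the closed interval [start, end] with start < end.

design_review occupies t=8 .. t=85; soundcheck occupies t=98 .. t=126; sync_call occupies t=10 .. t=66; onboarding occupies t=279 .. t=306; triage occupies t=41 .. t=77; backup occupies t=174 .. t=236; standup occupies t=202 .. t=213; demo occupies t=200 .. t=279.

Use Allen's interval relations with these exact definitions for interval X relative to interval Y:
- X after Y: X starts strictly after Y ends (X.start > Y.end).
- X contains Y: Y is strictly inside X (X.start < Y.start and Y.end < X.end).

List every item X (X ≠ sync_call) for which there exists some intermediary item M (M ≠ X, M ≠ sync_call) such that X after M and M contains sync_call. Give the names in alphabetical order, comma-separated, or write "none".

backup, demo, onboarding, soundcheck, standup

Target sync_call = [t=10, t=66].
Intermediaries M with M contains sync_call: design_review.
Via design_review — items with X after design_review: backup, demo, onboarding, soundcheck, standup.
Union: backup, demo, onboarding, soundcheck, standup.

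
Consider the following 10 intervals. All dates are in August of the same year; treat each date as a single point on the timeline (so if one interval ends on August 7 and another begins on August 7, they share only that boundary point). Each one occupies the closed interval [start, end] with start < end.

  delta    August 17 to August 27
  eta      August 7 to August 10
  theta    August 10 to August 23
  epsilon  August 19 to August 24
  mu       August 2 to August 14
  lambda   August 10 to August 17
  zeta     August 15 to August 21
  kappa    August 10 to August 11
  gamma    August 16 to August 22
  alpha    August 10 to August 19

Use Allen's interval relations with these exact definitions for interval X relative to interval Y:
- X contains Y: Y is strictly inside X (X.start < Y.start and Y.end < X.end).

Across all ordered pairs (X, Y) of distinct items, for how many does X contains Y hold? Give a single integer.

Checking all 90 ordered pairs for relation 'contains'; matching pairs in alphabetical order:
(delta, epsilon): delta contains epsilon ✓
(mu, eta): mu contains eta ✓
(mu, kappa): mu contains kappa ✓
(theta, gamma): theta contains gamma ✓
(theta, zeta): theta contains zeta ✓
Count: 5.

5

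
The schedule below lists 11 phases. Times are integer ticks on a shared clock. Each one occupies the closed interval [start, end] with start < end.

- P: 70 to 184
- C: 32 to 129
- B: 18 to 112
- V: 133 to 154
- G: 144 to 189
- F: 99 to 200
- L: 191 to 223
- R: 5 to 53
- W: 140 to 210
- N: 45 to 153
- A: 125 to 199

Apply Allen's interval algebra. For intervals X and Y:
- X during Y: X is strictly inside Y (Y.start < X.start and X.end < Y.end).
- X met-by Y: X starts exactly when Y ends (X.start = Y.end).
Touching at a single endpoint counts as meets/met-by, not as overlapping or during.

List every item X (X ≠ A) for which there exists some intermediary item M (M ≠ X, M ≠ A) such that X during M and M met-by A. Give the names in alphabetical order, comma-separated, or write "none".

none

Target A = [125, 199].
Intermediaries M with M met-by A: none.
Union: none.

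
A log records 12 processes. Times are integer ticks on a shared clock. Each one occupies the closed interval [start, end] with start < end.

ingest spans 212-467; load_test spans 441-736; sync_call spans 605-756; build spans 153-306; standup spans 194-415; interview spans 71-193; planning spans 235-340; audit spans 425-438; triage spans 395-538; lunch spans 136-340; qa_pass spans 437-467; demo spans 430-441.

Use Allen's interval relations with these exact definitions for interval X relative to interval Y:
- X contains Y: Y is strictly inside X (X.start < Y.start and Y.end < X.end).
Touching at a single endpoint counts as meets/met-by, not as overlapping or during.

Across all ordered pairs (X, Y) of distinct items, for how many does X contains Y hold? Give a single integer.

Checking all 132 ordered pairs for relation 'contains'; matching pairs in alphabetical order:
(ingest, audit): ingest contains audit ✓
(ingest, demo): ingest contains demo ✓
(ingest, planning): ingest contains planning ✓
(lunch, build): lunch contains build ✓
(standup, planning): standup contains planning ✓
(triage, audit): triage contains audit ✓
(triage, demo): triage contains demo ✓
(triage, qa_pass): triage contains qa_pass ✓
Count: 8.

8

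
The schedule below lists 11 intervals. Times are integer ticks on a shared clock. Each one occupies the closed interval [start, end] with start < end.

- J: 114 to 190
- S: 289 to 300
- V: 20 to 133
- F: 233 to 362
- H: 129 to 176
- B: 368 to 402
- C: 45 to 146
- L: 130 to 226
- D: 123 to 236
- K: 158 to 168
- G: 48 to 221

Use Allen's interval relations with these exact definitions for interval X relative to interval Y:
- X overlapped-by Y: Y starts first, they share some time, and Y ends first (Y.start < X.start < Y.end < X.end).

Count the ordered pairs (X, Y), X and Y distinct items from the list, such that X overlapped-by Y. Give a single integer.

17

Checking all 110 ordered pairs for relation 'overlapped-by'; matching pairs in alphabetical order:
(C, V): C overlapped-by V ✓
(D, C): D overlapped-by C ✓
(D, G): D overlapped-by G ✓
(D, J): D overlapped-by J ✓
(D, V): D overlapped-by V ✓
(F, D): F overlapped-by D ✓
(G, C): G overlapped-by C ✓
(G, V): G overlapped-by V ✓
(H, C): H overlapped-by C ✓
(H, V): H overlapped-by V ✓
(J, C): J overlapped-by C ✓
(J, V): J overlapped-by V ✓
(L, C): L overlapped-by C ✓
(L, G): L overlapped-by G ✓
(L, H): L overlapped-by H ✓
(L, J): L overlapped-by J ✓
(L, V): L overlapped-by V ✓
Count: 17.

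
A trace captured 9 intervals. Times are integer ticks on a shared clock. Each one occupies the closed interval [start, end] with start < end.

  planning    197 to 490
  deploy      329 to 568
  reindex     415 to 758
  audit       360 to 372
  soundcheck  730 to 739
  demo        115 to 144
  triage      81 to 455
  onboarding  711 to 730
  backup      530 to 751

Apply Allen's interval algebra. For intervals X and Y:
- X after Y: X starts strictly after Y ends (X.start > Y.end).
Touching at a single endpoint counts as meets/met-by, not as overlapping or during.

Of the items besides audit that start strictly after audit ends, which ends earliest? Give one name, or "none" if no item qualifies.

Target audit = [360, 372].
backup [530, 751] → after → candidate.
demo [115, 144] → before → excluded.
deploy [329, 568] → contains → excluded.
onboarding [711, 730] → after → candidate.
planning [197, 490] → contains → excluded.
reindex [415, 758] → after → candidate.
soundcheck [730, 739] → after → candidate.
triage [81, 455] → contains → excluded.
Among candidates, earliest end is 730 → onboarding.

onboarding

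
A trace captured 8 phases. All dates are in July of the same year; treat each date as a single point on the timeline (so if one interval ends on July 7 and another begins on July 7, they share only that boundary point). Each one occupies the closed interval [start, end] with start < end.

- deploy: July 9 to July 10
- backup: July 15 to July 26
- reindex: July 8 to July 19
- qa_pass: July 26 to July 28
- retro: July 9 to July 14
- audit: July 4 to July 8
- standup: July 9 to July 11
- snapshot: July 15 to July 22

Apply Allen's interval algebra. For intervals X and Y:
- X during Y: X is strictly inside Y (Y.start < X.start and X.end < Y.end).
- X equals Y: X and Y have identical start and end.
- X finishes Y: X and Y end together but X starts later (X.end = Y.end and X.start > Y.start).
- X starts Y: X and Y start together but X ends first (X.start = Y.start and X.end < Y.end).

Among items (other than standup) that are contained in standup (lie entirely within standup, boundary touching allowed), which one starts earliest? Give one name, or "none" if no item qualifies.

deploy

Target standup = [July 9, July 11].
audit [July 4, July 8] → before → excluded.
backup [July 15, July 26] → after → excluded.
deploy [July 9, July 10] → starts → candidate.
qa_pass [July 26, July 28] → after → excluded.
reindex [July 8, July 19] → contains → excluded.
retro [July 9, July 14] → started-by → excluded.
snapshot [July 15, July 22] → after → excluded.
Among candidates, earliest start is July 9 → deploy.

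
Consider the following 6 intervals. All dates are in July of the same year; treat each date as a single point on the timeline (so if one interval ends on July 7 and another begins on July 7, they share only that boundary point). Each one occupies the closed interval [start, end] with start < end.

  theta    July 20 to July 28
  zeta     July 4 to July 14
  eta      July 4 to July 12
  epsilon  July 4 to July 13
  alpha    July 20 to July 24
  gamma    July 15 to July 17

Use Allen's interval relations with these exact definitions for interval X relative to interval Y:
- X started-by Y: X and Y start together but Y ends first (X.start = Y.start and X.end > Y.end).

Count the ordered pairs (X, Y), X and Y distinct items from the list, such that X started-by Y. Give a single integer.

Checking all 30 ordered pairs for relation 'started-by'; matching pairs in alphabetical order:
(epsilon, eta): epsilon started-by eta ✓
(theta, alpha): theta started-by alpha ✓
(zeta, epsilon): zeta started-by epsilon ✓
(zeta, eta): zeta started-by eta ✓
Count: 4.

4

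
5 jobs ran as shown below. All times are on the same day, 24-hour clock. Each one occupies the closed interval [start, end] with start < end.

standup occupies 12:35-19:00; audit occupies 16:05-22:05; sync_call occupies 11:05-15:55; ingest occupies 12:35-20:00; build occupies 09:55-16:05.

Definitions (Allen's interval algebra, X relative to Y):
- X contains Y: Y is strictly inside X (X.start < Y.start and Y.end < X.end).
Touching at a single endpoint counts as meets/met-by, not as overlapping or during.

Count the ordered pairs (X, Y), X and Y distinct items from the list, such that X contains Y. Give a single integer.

Checking all 20 ordered pairs for relation 'contains'; matching pairs in alphabetical order:
(build, sync_call): build contains sync_call ✓
Count: 1.

1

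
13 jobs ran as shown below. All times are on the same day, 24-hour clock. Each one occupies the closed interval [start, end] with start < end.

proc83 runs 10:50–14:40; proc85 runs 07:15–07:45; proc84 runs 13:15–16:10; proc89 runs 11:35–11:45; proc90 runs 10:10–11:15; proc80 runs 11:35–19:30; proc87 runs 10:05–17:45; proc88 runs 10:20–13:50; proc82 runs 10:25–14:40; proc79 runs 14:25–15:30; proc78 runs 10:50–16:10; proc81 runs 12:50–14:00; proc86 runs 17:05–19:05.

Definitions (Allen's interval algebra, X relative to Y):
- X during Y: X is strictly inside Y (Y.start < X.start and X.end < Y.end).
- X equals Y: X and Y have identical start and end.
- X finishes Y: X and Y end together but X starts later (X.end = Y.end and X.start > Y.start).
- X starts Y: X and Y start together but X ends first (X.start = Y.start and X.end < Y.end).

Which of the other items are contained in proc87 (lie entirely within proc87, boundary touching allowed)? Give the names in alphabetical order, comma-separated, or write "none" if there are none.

Target proc87 = [10:05, 17:45].
proc78 [10:50, 16:10] → during → yes.
proc79 [14:25, 15:30] → during → yes.
proc80 [11:35, 19:30] → overlapped-by → no.
proc81 [12:50, 14:00] → during → yes.
proc82 [10:25, 14:40] → during → yes.
proc83 [10:50, 14:40] → during → yes.
proc84 [13:15, 16:10] → during → yes.
proc85 [07:15, 07:45] → before → no.
proc86 [17:05, 19:05] → overlapped-by → no.
proc88 [10:20, 13:50] → during → yes.
proc89 [11:35, 11:45] → during → yes.
proc90 [10:10, 11:15] → during → yes.
Result: proc78, proc79, proc81, proc82, proc83, proc84, proc88, proc89, proc90.

proc78, proc79, proc81, proc82, proc83, proc84, proc88, proc89, proc90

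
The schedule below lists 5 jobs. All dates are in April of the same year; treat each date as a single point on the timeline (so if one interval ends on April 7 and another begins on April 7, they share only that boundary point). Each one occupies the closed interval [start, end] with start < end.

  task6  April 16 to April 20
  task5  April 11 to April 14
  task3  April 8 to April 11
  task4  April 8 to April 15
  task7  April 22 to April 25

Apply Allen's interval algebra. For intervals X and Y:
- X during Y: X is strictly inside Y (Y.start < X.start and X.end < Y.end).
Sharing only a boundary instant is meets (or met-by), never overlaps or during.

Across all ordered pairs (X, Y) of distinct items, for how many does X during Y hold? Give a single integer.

1

Checking all 20 ordered pairs for relation 'during'; matching pairs in alphabetical order:
(task5, task4): task5 during task4 ✓
Count: 1.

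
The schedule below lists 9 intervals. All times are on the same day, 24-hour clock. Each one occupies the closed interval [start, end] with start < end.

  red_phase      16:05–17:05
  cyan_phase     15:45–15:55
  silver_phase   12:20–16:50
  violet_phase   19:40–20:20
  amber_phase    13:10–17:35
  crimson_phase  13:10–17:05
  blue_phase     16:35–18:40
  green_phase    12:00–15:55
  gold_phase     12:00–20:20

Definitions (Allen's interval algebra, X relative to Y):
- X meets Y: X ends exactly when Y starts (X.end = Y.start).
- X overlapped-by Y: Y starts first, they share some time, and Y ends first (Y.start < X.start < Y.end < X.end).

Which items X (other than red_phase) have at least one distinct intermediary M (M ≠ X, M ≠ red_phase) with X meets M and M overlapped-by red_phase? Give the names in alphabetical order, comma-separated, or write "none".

none

Target red_phase = [16:05, 17:05].
Intermediaries M with M overlapped-by red_phase: blue_phase.
Via blue_phase — items with X meets blue_phase: none.
Union: none.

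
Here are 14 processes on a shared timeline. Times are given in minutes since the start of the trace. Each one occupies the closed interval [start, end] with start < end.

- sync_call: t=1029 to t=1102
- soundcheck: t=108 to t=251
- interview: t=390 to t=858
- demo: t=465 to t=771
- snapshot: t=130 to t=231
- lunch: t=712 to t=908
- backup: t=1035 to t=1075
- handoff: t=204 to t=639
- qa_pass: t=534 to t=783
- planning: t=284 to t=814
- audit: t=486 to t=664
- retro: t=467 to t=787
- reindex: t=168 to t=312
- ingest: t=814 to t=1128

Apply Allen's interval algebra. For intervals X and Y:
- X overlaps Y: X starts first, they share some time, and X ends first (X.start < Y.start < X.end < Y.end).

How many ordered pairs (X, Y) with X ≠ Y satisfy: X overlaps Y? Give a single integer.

23

Checking all 182 ordered pairs for relation 'overlaps'; matching pairs in alphabetical order:
(audit, qa_pass): audit overlaps qa_pass ✓
(demo, lunch): demo overlaps lunch ✓
(demo, qa_pass): demo overlaps qa_pass ✓
(demo, retro): demo overlaps retro ✓
(handoff, audit): handoff overlaps audit ✓
(handoff, demo): handoff overlaps demo ✓
(handoff, interview): handoff overlaps interview ✓
(handoff, planning): handoff overlaps planning ✓
(handoff, qa_pass): handoff overlaps qa_pass ✓
(handoff, retro): handoff overlaps retro ✓
(interview, ingest): interview overlaps ingest ✓
(interview, lunch): interview overlaps lunch ✓
(lunch, ingest): lunch overlaps ingest ✓
(planning, interview): planning overlaps interview ✓
(planning, lunch): planning overlaps lunch ✓
(qa_pass, lunch): qa_pass overlaps lunch ✓
(reindex, handoff): reindex overlaps handoff ✓
(reindex, planning): reindex overlaps planning ✓
(retro, lunch): retro overlaps lunch ✓
(snapshot, handoff): snapshot overlaps handoff ✓
(snapshot, reindex): snapshot overlaps reindex ✓
(soundcheck, handoff): soundcheck overlaps handoff ✓
(soundcheck, reindex): soundcheck overlaps reindex ✓
Count: 23.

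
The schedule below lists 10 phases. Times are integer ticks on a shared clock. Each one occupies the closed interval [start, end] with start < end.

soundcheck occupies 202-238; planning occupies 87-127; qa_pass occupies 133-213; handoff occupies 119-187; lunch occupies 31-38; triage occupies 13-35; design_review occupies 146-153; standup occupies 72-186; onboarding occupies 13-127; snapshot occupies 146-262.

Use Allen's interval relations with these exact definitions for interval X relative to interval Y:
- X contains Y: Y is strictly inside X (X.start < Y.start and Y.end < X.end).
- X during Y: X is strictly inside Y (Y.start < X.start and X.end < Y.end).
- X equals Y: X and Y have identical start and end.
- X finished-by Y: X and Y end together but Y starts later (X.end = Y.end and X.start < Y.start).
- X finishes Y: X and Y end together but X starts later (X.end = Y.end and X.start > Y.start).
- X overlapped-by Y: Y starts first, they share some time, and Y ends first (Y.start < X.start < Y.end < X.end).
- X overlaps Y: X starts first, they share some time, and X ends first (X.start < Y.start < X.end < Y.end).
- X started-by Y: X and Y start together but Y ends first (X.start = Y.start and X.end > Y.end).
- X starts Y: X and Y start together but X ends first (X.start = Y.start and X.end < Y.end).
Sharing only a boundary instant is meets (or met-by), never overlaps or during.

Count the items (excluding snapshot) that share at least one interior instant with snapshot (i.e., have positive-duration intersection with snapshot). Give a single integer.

5

Target snapshot = [146, 262].
design_review [146, 153] → starts → counts.
handoff [119, 187] → overlaps → counts.
lunch [31, 38] → before → no.
onboarding [13, 127] → before → no.
planning [87, 127] → before → no.
qa_pass [133, 213] → overlaps → counts.
soundcheck [202, 238] → during → counts.
standup [72, 186] → overlaps → counts.
triage [13, 35] → before → no.
Total: 5.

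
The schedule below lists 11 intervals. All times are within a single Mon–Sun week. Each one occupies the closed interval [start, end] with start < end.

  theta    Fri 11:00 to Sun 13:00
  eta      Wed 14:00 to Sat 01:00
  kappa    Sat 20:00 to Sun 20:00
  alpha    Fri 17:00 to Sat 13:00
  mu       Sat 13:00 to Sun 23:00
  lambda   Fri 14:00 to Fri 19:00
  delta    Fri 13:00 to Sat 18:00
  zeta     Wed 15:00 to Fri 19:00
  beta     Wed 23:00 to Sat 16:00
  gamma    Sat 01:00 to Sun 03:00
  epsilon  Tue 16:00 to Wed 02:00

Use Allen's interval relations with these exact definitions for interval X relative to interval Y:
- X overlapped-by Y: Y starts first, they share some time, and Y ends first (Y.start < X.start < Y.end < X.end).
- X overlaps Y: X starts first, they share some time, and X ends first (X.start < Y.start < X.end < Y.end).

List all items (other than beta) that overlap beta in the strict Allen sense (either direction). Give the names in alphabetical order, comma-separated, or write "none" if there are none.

Target beta = [Wed 23:00, Sat 16:00].
alpha [Fri 17:00, Sat 13:00] → during → no.
delta [Fri 13:00, Sat 18:00] → overlapped-by → yes.
epsilon [Tue 16:00, Wed 02:00] → before → no.
eta [Wed 14:00, Sat 01:00] → overlaps → yes.
gamma [Sat 01:00, Sun 03:00] → overlapped-by → yes.
kappa [Sat 20:00, Sun 20:00] → after → no.
lambda [Fri 14:00, Fri 19:00] → during → no.
mu [Sat 13:00, Sun 23:00] → overlapped-by → yes.
theta [Fri 11:00, Sun 13:00] → overlapped-by → yes.
zeta [Wed 15:00, Fri 19:00] → overlaps → yes.
Result: delta, eta, gamma, mu, theta, zeta.

delta, eta, gamma, mu, theta, zeta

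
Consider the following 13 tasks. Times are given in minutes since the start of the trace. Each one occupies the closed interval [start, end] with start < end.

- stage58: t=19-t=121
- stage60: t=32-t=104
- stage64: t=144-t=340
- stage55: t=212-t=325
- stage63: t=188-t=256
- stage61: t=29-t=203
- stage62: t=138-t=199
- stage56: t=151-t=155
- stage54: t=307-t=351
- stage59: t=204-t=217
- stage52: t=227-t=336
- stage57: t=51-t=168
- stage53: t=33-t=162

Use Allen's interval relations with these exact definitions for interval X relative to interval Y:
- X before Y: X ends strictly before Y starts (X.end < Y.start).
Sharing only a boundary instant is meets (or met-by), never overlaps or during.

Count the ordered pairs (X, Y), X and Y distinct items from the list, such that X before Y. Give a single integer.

Checking all 156 ordered pairs for relation 'before'; matching pairs in alphabetical order:
(stage53, stage52): stage53 before stage52 ✓
(stage53, stage54): stage53 before stage54 ✓
(stage53, stage55): stage53 before stage55 ✓
(stage53, stage59): stage53 before stage59 ✓
(stage53, stage63): stage53 before stage63 ✓
(stage56, stage52): stage56 before stage52 ✓
(stage56, stage54): stage56 before stage54 ✓
(stage56, stage55): stage56 before stage55 ✓
(stage56, stage59): stage56 before stage59 ✓
(stage56, stage63): stage56 before stage63 ✓
(stage57, stage52): stage57 before stage52 ✓
(stage57, stage54): stage57 before stage54 ✓
(stage57, stage55): stage57 before stage55 ✓
(stage57, stage59): stage57 before stage59 ✓
(stage57, stage63): stage57 before stage63 ✓
(stage58, stage52): stage58 before stage52 ✓
(stage58, stage54): stage58 before stage54 ✓
(stage58, stage55): stage58 before stage55 ✓
(stage58, stage56): stage58 before stage56 ✓
(stage58, stage59): stage58 before stage59 ✓
(stage58, stage62): stage58 before stage62 ✓
(stage58, stage63): stage58 before stage63 ✓
(stage58, stage64): stage58 before stage64 ✓
(stage59, stage52): stage59 before stage52 ✓
... plus 18 further pairs not listed.
Count: 42.

42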